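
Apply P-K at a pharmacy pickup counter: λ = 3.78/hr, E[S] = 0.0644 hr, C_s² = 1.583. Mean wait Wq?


ρ = λ·E[S] = 3.78·0.0644 = 0.2434
E[S²] = E[S]²(1+C_s²) = 0.0644²·(1+1.583) = 0.010713
Wq = λ·E[S²]/(2(1−ρ)) = 3.78·0.010713/(2·0.7566) = 0.02676 hr

Final: 0.02676 hr


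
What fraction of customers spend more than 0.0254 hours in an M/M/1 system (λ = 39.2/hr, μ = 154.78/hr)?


W ~ Exponential(μ−λ) for M/M/1.
μ − λ = 154.78 − 39.2 = 115.5800
P(W > t) = e^{−(μ−λ)t} = e^{−2.9357} = 0.053092

Final: 0.053092


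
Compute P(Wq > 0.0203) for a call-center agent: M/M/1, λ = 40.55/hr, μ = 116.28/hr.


ρ = 40.55/116.28 = 0.3487
P(Wq > t) = ρ·e^{−(μ−λ)t} = 0.3487·e^{−1.5373}
= 0.3487·0.214957 = 0.074961

Final: 0.074961


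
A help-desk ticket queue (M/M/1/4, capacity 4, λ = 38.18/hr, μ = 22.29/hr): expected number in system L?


ρ = 38.18/22.29 = 1.7129
L = ρ[1 − (K+1)ρ^K + Kρ^(K+1)] / [(1−ρ)(1−ρ^(K+1))]
Numerator: 1.7129·(1 − 5·8.608023 + 4·14.744474) = 29.012312
Denominator: (-0.7129)·(-13.744474) = 9.798102
L = 29.012312/9.798102 = 2.9610

Final: 2.9610


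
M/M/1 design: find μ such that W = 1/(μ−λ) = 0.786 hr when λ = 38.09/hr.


W = 1/(μ−λ) ⇒ μ − λ = 1/W = 1/0.786 = 1.2723
μ = λ + 1/W = 38.09 + 1.2723 = 39.3623 per hr

Final: 39.3623 /hr


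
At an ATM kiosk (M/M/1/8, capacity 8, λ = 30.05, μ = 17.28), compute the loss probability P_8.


ρ = λ/μ = 30.05/17.28 = 1.7390
P_K = (1−ρ)ρ^K/(1−ρ^(K+1)) = (-0.7390·83.638436)/(1 − 145.447628)
= -61.809192/-144.447628 = 0.427900

Final: 0.427900


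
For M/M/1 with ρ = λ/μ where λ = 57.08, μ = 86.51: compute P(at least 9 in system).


ρ = 57.08/86.51 = 0.6598
P(N ≥ n) = ρ^n = 0.6598^9 = 0.023701

Final: 0.023701


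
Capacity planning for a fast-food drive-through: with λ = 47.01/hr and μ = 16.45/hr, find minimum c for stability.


Stability requires cμ > λ ⇔ c > λ/μ.
λ/μ = 47.01/16.45 = 2.8578
Minimum integer c = ⌊2.8578⌋ + 1 = 3
Check: 3·16.45 = 49.35 > 47.01, while 2·16.45 = 32.90 ≤ 47.01

Final: 3 servers


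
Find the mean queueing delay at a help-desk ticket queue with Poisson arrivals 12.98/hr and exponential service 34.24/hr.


ρ = 12.98/34.24 = 0.3791
Wq = ρ/(μ−λ) = 0.3791/(34.24 − 12.98) = 0.3791/21.26 = 0.01783 hr

Final: 0.01783 hr


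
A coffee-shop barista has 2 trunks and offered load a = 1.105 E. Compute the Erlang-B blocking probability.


B(c,a) = (a^c/c!) / Σ_{k=0}^{c} a^k/k!
a^2/2! = 0.610513
Σ terms (k=0..2): 1.00000 + 1.10500 + 0.61051 = 2.715512
B = 0.610513/2.715512 = 0.224824

Final: 0.224824


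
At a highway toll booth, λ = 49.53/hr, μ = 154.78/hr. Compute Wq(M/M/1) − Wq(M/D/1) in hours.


ρ = 49.53/154.78 = 0.3200
Wq(M/M/1) = ρ/(μ−λ) = 0.3200/105.25 = 0.003040 hr
Wq(M/D/1) = ρ/(2(μ−λ)) = 0.001520 hr
Savings = 0.003040 − 0.001520 = 0.001520 hr

Final: 0.001520 hr


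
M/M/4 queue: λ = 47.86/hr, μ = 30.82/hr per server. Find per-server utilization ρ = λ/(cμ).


ρ = λ/(cμ) = 47.86/(4·30.82) = 47.86/123.28 = 0.3882

Final: 0.3882


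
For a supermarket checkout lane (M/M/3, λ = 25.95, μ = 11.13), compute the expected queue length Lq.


a = λ/μ = 2.3315; ρ = a/3 = 0.7772
P₀ = 0.064392
Lq = P₀·a^c·ρ / (c!·(1−ρ)²) = 0.064392·12.67438·0.7772/(6·0.04965)
= 2.12921

Final: 2.12921


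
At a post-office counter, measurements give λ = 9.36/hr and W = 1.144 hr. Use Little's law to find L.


L = λW = 9.36·1.144 = 10.7078

Final: 10.7078


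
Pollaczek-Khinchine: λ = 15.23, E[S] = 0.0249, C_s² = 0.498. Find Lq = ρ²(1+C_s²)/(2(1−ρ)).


ρ = λ·E[S] = 15.23·0.0249 = 0.3792
Lq = ρ²(1+C_s²)/(2(1−ρ)) = 0.1438·(1+0.498)/(2·0.6208)
= 0.1438·1.4980/1.2415 = 0.17352

Final: 0.17352


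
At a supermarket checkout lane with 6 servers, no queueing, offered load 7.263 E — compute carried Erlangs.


B(6,7.263) = 0.347473 (Erlang-B)
Carried load = a(1 − B) = 7.263·(1 − 0.347473) = 7.263·0.652527 = 4.7393 E

Final: 4.7393 Erlangs


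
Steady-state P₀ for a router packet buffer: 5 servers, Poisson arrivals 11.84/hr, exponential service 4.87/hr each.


a = λ/μ = 11.84/4.87 = 2.4312; ρ = a/c = 0.4862
Σ_{k=0}^{4} a^k/k! (terms k=0..4) = 1.00000 + 2.43121 + 2.95539 + 2.39506 + 1.45573 = 10.23740
Tail: a^5/(5!(1−ρ)) = 84.94028/(120·0.5138) = 1.37776
P₀ = 1/(10.23740 + 1.37776) = 1/11.61516 = 0.086094

Final: 0.086094


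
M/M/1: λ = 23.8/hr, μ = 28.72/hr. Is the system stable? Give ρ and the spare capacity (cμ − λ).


Total capacity cμ = 1·28.72 = 28.72/hr
ρ = λ/(cμ) = 23.8/28.72 = 0.8287
Stable ⇔ ρ < 1: YES
Spare capacity = cμ − λ = 28.72 − 23.8 = 4.92/hr

Final: ρ = 0.8287; stable; margin = 4.92/hr


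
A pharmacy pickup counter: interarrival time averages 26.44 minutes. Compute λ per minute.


λ = 1/(interarrival time) in consistent units.
1 minute = 1 min, so λ = 1/26.44 = 0.03782 per minute

Final: 0.03782 /min


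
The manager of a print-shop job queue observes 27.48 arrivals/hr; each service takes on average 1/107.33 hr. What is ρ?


ρ = λ/μ = 27.48/107.33 = 0.2560

Final: 0.2560


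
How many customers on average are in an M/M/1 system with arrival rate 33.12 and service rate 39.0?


ρ = λ/μ = 33.12/39.0 = 0.8492
L = ρ/(1−ρ) = 0.8492/(1 − 0.8492) = 0.8492/0.1508 = 5.6327

Final: 5.6327


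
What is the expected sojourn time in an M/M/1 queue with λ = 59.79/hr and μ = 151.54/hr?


W = 1/(μ−λ) = 1/(151.54 − 59.79) = 1/91.75 = 0.01090 hr

Final: 0.01090 hr


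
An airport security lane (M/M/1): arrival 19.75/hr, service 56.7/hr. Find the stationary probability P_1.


ρ = 19.75/56.7 = 0.3483
P_n = (1−ρ)·ρ^n = (1 − 0.3483)·0.3483^1 = 0.6517·0.348325 = 0.226995

Final: 0.226995


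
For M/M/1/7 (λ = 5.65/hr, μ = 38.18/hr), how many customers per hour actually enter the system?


ρ = 0.1480; P_K = (1−ρ)ρ^7/(1−ρ^8) = 0.000001324
λ_eff = λ(1 − P_K) = 5.65·(1 − 0.000001324) = 5.65·0.999999 = 5.6500 /hr

Final: 5.6500 /hr


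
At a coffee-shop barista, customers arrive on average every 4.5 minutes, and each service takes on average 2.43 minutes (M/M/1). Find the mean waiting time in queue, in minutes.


λ = 60/4.5 = 13.3333 /hr
μ = 60/2.43 = 24.6914 /hr
ρ = λ/μ = 13.3333/24.6914 = 0.5400
Wq = ρ/(μ−λ) = 0.5400/(24.6914−13.3333) = 0.04754 hr
In minutes: 0.04754·60 = 2.853 min

Final: 2.853 min


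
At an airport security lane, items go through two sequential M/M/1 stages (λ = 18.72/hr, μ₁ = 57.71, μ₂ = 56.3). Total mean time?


Each node sees arrival rate λ = 18.72/hr (tandem ⇒ throughput preserved).
W₁ = 1/(μ₁−λ) = 1/(57.71−18.72) = 0.02565 hr
W₂ = 1/(μ₂−λ) = 1/(56.3−18.72) = 0.02661 hr
W_total = W₁ + W₂ = 0.02565 + 0.02661 = 0.05226 hr

Final: 0.05226 hr


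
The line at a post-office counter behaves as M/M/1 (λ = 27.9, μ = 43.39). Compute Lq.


ρ = 27.9/43.39 = 0.6430
Lq = ρ²/(1−ρ) = 0.4135/0.3570 = 1.1582

Final: 1.1582


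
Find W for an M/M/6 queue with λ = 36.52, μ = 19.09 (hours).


a = 1.9130; ρ = 0.3188; P₀ = 0.147464
Lq = P₀·a^c·ρ/(c!(1−ρ)²) = 0.006899
Wq = Lq/λ = 0.006899/36.52 = 0.0001889 hr
W = Wq + 1/μ = 0.0001889 + 0.05238 = 0.05257 hr

Final: 0.05257 hr


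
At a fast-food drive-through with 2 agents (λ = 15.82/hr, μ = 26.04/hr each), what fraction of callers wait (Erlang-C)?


a = λ/μ = 0.6075; ρ = a/2 = 0.3038
P₀ = 0.534021 (from M/M/c formula)
C(c,a) = [a^c/(c!(1−ρ))]·P₀ = [0.36909/(2·0.6962)]·0.534021
= 0.26506·0.534021 = 0.141548

Final: 0.141548


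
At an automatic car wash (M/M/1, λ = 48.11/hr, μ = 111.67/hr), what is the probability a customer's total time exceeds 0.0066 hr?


W ~ Exponential(μ−λ) for M/M/1.
μ − λ = 111.67 − 48.11 = 63.5600
P(W > t) = e^{−(μ−λ)t} = e^{−0.4195} = 0.657378

Final: 0.657378


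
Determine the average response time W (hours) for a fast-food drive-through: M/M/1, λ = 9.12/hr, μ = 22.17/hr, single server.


W = 1/(μ−λ) = 1/(22.17 − 9.12) = 1/13.05 = 0.07663 hr

Final: 0.07663 hr


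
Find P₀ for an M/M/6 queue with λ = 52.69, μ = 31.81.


a = λ/μ = 52.69/31.81 = 1.6564; ρ = a/c = 0.2761
Σ_{k=0}^{5} a^k/k! (terms k=0..5) = 1.00000 + 1.65640 + 1.37183 + 0.75743 + 0.31365 + 0.10391 = 5.20321
Tail: a^6/(6!(1−ρ)) = 20.65319/(720·0.7239) = 0.03962
P₀ = 1/(5.20321 + 0.03962) = 1/5.24283 = 0.190737

Final: 0.190737


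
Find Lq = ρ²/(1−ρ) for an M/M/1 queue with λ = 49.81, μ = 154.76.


ρ = 49.81/154.76 = 0.3219
Lq = ρ²/(1−ρ) = 0.1036/0.6781 = 0.1528

Final: 0.1528


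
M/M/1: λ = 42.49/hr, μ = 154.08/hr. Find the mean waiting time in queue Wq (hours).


ρ = 42.49/154.08 = 0.2758
Wq = ρ/(μ−λ) = 0.2758/(154.08 − 42.49) = 0.2758/111.59 = 0.002471 hr

Final: 0.002471 hr


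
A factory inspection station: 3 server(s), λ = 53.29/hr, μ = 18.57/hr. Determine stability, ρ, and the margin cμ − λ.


Total capacity cμ = 3·18.57 = 55.71/hr
ρ = λ/(cμ) = 53.29/55.71 = 0.9566
Stable ⇔ ρ < 1: YES
Spare capacity = cμ − λ = 55.71 − 53.29 = 2.42/hr

Final: ρ = 0.9566; stable; margin = 2.42/hr


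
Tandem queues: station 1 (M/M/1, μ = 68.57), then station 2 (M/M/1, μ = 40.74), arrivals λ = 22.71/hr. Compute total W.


Each node sees arrival rate λ = 22.71/hr (tandem ⇒ throughput preserved).
W₁ = 1/(μ₁−λ) = 1/(68.57−22.71) = 0.02181 hr
W₂ = 1/(μ₂−λ) = 1/(40.74−22.71) = 0.05546 hr
W_total = W₁ + W₂ = 0.02181 + 0.05546 = 0.07727 hr

Final: 0.07727 hr


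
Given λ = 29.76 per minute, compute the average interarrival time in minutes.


Mean interarrival time = 1/λ = 1/29.76 minute = 0.03360 minute
In minutes: 0.03360 × 1 = 0.03360 min

Final: 0.03360 min


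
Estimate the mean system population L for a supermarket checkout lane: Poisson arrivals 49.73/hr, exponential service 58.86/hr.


ρ = λ/μ = 49.73/58.86 = 0.8449
L = ρ/(1−ρ) = 0.8449/(1 − 0.8449) = 0.8449/0.1551 = 5.4469

Final: 5.4469


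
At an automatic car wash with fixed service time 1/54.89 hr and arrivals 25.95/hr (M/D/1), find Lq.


ρ = 25.95/54.89 = 0.4728
M/D/1: Lq = ρ²/(2(1−ρ)) = 0.2235/(2·0.5272) = 0.21196

Final: 0.21196


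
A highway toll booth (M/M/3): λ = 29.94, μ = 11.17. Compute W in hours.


a = 2.6804; ρ = 0.8935; P₀ = 0.026738
Lq = P₀·a^c·ρ/(c!(1−ρ)²) = 6.75571
Wq = Lq/λ = 6.75571/29.94 = 0.22564 hr
W = Wq + 1/μ = 0.22564 + 0.08953 = 0.31517 hr

Final: 0.31517 hr


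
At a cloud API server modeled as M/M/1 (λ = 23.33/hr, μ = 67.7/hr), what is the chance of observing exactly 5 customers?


ρ = 23.33/67.7 = 0.3446
P_n = (1−ρ)·ρ^n = (1 − 0.3446)·0.3446^5 = 0.6554·0.004860 = 0.003185

Final: 0.003185


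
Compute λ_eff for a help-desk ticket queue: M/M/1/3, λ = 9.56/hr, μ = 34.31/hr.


ρ = 0.2786; P_K = (1−ρ)ρ^3/(1−ρ^4) = 0.015700
λ_eff = λ(1 − P_K) = 9.56·(1 − 0.015700) = 9.56·0.984300 = 9.4099 /hr

Final: 9.4099 /hr


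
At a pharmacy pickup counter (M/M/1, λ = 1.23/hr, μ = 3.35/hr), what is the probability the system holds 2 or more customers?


ρ = 1.23/3.35 = 0.3672
P(N ≥ n) = ρ^n = 0.3672^2 = 0.134810

Final: 0.134810


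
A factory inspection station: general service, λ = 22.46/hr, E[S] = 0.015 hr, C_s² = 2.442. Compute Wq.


ρ = λ·E[S] = 22.46·0.015 = 0.3369
E[S²] = E[S]²(1+C_s²) = 0.015²·(1+2.442) = 0.0007744
Wq = λ·E[S²]/(2(1−ρ)) = 22.46·0.0007744/(2·0.6631) = 0.01312 hr

Final: 0.01312 hr


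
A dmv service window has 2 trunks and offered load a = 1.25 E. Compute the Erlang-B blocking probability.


B(c,a) = (a^c/c!) / Σ_{k=0}^{c} a^k/k!
a^2/2! = 0.781250
Σ terms (k=0..2): 1.00000 + 1.25000 + 0.78125 = 3.031250
B = 0.781250/3.031250 = 0.257732

Final: 0.257732


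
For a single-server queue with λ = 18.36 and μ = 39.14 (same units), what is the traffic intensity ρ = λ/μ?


ρ = λ/μ = 18.36/39.14 = 0.4691

Final: 0.4691


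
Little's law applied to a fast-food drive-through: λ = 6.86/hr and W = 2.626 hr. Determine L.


L = λW = 6.86·2.626 = 18.0144

Final: 18.0144


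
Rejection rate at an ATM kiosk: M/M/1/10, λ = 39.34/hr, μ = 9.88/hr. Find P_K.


ρ = λ/μ = 39.34/9.88 = 3.9818
P_K = (1−ρ)ρ^K/(1−ρ^(K+1)) = (-2.9818·1001784.043563)/(1 − 3988885.047951)
= -2987101.004388/-3988884.047951 = 0.748856

Final: 0.748856


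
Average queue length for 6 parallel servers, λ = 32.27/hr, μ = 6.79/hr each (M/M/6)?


a = λ/μ = 4.7526; ρ = a/6 = 0.7921
P₀ = 0.006520
Lq = P₀·a^c·ρ / (c!·(1−ρ)²) = 0.006520·11523.25431·0.7921/(720·0.04322)
= 1.91217

Final: 1.91217


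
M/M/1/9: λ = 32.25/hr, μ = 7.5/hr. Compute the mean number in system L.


ρ = 32.25/7.5 = 4.3000
L = ρ[1 − (K+1)ρ^K + Kρ^(K+1)] / [(1−ρ)(1−ρ^(K+1))]
Numerator: 4.3000·(1 − 10·502592.611937 + 9·2161148.231328) = 62024958.539126
Denominator: (-3.3000)·(-2161147.231328) = 7131785.863384
L = 62024958.539126/7131785.863384 = 8.6970

Final: 8.6970


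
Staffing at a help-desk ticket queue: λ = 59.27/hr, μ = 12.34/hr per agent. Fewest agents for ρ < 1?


Stability requires cμ > λ ⇔ c > λ/μ.
λ/μ = 59.27/12.34 = 4.8031
Minimum integer c = ⌊4.8031⌋ + 1 = 5
Check: 5·12.34 = 61.70 > 59.27, while 4·12.34 = 49.36 ≤ 59.27

Final: 5 servers


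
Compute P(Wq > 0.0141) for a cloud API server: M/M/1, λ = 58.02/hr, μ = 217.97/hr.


ρ = 58.02/217.97 = 0.2662
P(Wq > t) = ρ·e^{−(μ−λ)t} = 0.2662·e^{−2.2553}
= 0.2662·0.104843 = 0.027907

Final: 0.027907


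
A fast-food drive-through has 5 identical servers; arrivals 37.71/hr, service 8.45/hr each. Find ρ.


ρ = λ/(cμ) = 37.71/(5·8.45) = 37.71/42.25 = 0.8925

Final: 0.8925


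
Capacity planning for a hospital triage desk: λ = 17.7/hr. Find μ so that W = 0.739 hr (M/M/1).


W = 1/(μ−λ) ⇒ μ − λ = 1/W = 1/0.739 = 1.3532
μ = λ + 1/W = 17.7 + 1.3532 = 19.0532 per hr

Final: 19.0532 /hr


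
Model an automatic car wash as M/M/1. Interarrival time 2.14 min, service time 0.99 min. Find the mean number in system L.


λ = 60/2.14 = 28.0374 /hr
μ = 60/0.99 = 60.6061 /hr
ρ = λ/μ = 28.0374/60.6061 = 0.4626
L = ρ/(1−ρ) = 0.4626/0.5374 = 0.8609

Final: 0.8609


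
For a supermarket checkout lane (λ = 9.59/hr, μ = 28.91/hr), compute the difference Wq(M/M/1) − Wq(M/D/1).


ρ = 9.59/28.91 = 0.3317
Wq(M/M/1) = ρ/(μ−λ) = 0.3317/19.32 = 0.01717 hr
Wq(M/D/1) = ρ/(2(μ−λ)) = 0.008585 hr
Savings = 0.01717 − 0.008585 = 0.008585 hr

Final: 0.008585 hr


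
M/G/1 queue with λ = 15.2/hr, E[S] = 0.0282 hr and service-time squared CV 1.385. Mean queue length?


ρ = λ·E[S] = 15.2·0.0282 = 0.4286
Lq = ρ²(1+C_s²)/(2(1−ρ)) = 0.1837·(1+1.385)/(2·0.5714)
= 0.1837·2.3850/1.1427 = 0.38347

Final: 0.38347


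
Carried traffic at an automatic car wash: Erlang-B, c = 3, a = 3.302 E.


B(3,3.302) = 0.380881 (Erlang-B)
Carried load = a(1 − B) = 3.302·(1 − 0.380881) = 3.302·0.619119 = 2.0443 E

Final: 2.0443 Erlangs


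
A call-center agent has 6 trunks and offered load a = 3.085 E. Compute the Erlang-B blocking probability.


B(c,a) = (a^c/c!) / Σ_{k=0}^{c} a^k/k!
a^6/6! = 1.197288
Σ terms (k=0..6): 1.00000 + 3.08500 + 4.75861 + 4.89344 + 3.77407 + 2.32860 + 1.19729 = 21.037004
B = 1.197288/21.037004 = 0.056913

Final: 0.056913


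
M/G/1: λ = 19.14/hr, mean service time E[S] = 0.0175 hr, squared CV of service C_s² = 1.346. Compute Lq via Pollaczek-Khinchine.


ρ = λ·E[S] = 19.14·0.0175 = 0.3350
Lq = ρ²(1+C_s²)/(2(1−ρ)) = 0.1122·(1+1.346)/(2·0.6650)
= 0.1122·2.3460/1.3301 = 0.19788

Final: 0.19788


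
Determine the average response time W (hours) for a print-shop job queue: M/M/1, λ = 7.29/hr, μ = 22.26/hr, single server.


W = 1/(μ−λ) = 1/(22.26 − 7.29) = 1/14.97 = 0.06680 hr

Final: 0.06680 hr


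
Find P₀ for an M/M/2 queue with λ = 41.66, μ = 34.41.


a = λ/μ = 41.66/34.41 = 1.2107; ρ = a/c = 0.6053
Σ_{k=0}^{1} a^k/k! (terms k=0..1) = 1.00000 + 1.21069 = 2.21069
Tail: a^2/(2!(1−ρ)) = 1.46578/(2·0.3947) = 1.85705
P₀ = 1/(2.21069 + 1.85705) = 1/4.06775 = 0.245836

Final: 0.245836


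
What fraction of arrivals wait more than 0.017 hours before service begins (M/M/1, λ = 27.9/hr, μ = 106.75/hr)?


ρ = 27.9/106.75 = 0.2614
P(Wq > t) = ρ·e^{−(μ−λ)t} = 0.2614·e^{−1.3404}
= 0.2614·0.261728 = 0.068405

Final: 0.068405


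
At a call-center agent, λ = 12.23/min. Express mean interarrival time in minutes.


Mean interarrival time = 1/λ = 1/12.23 minute = 0.08177 minute
In minutes: 0.08177 × 1 = 0.08177 min

Final: 0.08177 min


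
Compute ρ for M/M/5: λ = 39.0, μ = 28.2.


ρ = λ/(cμ) = 39.0/(5·28.2) = 39.0/141.00 = 0.2766

Final: 0.2766


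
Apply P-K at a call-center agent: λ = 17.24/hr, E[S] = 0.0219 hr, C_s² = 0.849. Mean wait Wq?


ρ = λ·E[S] = 17.24·0.0219 = 0.3776
E[S²] = E[S]²(1+C_s²) = 0.0219²·(1+0.849) = 0.0008868
Wq = λ·E[S²]/(2(1−ρ)) = 17.24·0.0008868/(2·0.6224) = 0.01228 hr

Final: 0.01228 hr


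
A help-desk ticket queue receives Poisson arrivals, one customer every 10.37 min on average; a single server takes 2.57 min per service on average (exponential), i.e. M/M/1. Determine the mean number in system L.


λ = 60/10.37 = 5.7859 /hr
μ = 60/2.57 = 23.3463 /hr
ρ = λ/μ = 5.7859/23.3463 = 0.2478
L = ρ/(1−ρ) = 0.2478/0.7522 = 0.3295

Final: 0.3295


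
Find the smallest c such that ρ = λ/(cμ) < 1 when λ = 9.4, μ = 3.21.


Stability requires cμ > λ ⇔ c > λ/μ.
λ/μ = 9.4/3.21 = 2.9283
Minimum integer c = ⌊2.9283⌋ + 1 = 3
Check: 3·3.21 = 9.63 > 9.4, while 2·3.21 = 6.42 ≤ 9.4

Final: 3 servers


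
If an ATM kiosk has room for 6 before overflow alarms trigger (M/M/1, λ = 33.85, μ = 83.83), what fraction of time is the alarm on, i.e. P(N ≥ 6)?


ρ = 33.85/83.83 = 0.4038
P(N ≥ n) = ρ^n = 0.4038^6 = 0.004335

Final: 0.004335


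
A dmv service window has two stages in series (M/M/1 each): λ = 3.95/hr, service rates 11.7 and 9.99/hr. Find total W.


Each node sees arrival rate λ = 3.95/hr (tandem ⇒ throughput preserved).
W₁ = 1/(μ₁−λ) = 1/(11.7−3.95) = 0.12903 hr
W₂ = 1/(μ₂−λ) = 1/(9.99−3.95) = 0.16556 hr
W_total = W₁ + W₂ = 0.12903 + 0.16556 = 0.29460 hr

Final: 0.29460 hr


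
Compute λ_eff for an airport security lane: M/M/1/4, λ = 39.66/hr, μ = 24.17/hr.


ρ = 1.6409; P_K = (1−ρ)ρ^4/(1−ρ^5) = 0.426417
λ_eff = λ(1 − P_K) = 39.66·(1 − 0.426417) = 39.66·0.573583 = 22.7483 /hr

Final: 22.7483 /hr


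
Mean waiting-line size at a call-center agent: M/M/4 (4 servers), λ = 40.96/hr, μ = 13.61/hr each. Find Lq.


a = λ/μ = 3.0096; ρ = a/4 = 0.7524
P₀ = 0.037194
Lq = P₀·a^c·ρ / (c!·(1−ρ)²) = 0.037194·82.03653·0.7524/(24·0.06131)
= 1.56016

Final: 1.56016


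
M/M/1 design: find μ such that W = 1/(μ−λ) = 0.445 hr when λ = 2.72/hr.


W = 1/(μ−λ) ⇒ μ − λ = 1/W = 1/0.445 = 2.2472
μ = λ + 1/W = 2.72 + 2.2472 = 4.9672 per hr

Final: 4.9672 /hr


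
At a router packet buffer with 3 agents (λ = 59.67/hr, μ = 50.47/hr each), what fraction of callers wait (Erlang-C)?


a = λ/μ = 1.1823; ρ = a/3 = 0.3941
P₀ = 0.299781 (from M/M/c formula)
C(c,a) = [a^c/(c!(1−ρ))]·P₀ = [1.65260/(6·0.6059)]·0.299781
= 0.45458·0.299781 = 0.136275

Final: 0.136275


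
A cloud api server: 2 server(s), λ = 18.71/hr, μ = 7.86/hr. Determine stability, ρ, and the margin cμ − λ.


Total capacity cμ = 2·7.86 = 15.72/hr
ρ = λ/(cμ) = 18.71/15.72 = 1.1902
Stable ⇔ ρ < 1: NO
Spare capacity = cμ − λ = 15.72 − 18.71 = -2.99/hr

Final: ρ = 1.1902; unstable; margin = -2.99/hr


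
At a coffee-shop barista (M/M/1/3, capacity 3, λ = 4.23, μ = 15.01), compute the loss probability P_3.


ρ = λ/μ = 4.23/15.01 = 0.2818
P_K = (1−ρ)ρ^K/(1−ρ^(K+1)) = (0.7182·0.022381)/(1 − 0.006307)
= 0.016074/0.993693 = 0.016176

Final: 0.016176


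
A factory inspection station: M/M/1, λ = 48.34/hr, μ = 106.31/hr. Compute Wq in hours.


ρ = 48.34/106.31 = 0.4547
Wq = ρ/(μ−λ) = 0.4547/(106.31 − 48.34) = 0.4547/57.97 = 0.007844 hr

Final: 0.007844 hr


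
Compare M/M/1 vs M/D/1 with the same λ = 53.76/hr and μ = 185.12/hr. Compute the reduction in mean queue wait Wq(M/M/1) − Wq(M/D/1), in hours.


ρ = 53.76/185.12 = 0.2904
Wq(M/M/1) = ρ/(μ−λ) = 0.2904/131.36 = 0.002211 hr
Wq(M/D/1) = ρ/(2(μ−λ)) = 0.001105 hr
Savings = 0.002211 − 0.001105 = 0.001105 hr

Final: 0.001105 hr


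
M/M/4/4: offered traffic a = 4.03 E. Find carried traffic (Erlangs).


B(4,4.03) = 0.313567 (Erlang-B)
Carried load = a(1 − B) = 4.03·(1 − 0.313567) = 4.03·0.686433 = 2.7663 E

Final: 2.7663 Erlangs


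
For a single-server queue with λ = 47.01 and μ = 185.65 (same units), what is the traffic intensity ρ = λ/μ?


ρ = λ/μ = 47.01/185.65 = 0.2532

Final: 0.2532


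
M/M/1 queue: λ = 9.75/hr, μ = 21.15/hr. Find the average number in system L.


ρ = λ/μ = 9.75/21.15 = 0.4610
L = ρ/(1−ρ) = 0.4610/(1 − 0.4610) = 0.4610/0.5390 = 0.8553

Final: 0.8553


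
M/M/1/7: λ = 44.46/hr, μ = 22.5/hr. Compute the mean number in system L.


ρ = 44.46/22.5 = 1.9760
L = ρ[1 − (K+1)ρ^K + Kρ^(K+1)] / [(1−ρ)(1−ρ^(K+1))]
Numerator: 1.9760·(1 − 8·117.627423 + 7·232.431787) = 1357.518184
Denominator: (-0.9760)·(-231.431787) = 225.877425
L = 1357.518184/225.877425 = 6.0100

Final: 6.0100


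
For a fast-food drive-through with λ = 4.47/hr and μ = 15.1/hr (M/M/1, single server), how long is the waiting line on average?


ρ = 4.47/15.1 = 0.2960
Lq = ρ²/(1−ρ) = 0.08763/0.7040 = 0.1245

Final: 0.1245


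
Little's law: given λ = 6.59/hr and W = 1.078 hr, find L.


L = λW = 6.59·1.078 = 7.1040

Final: 7.1040


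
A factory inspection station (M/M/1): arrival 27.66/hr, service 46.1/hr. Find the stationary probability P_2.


ρ = 27.66/46.1 = 0.6000
P_n = (1−ρ)·ρ^n = (1 − 0.6000)·0.6000^2 = 0.4000·0.360000 = 0.144000

Final: 0.144000


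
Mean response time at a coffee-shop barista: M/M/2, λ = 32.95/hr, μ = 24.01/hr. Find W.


a = 1.3723; ρ = 0.6862; P₀ = 0.186118
Lq = P₀·a^c·ρ/(c!(1−ρ)²) = 1.22106
Wq = Lq/λ = 1.22106/32.95 = 0.03706 hr
W = Wq + 1/μ = 0.03706 + 0.04165 = 0.07871 hr

Final: 0.07871 hr


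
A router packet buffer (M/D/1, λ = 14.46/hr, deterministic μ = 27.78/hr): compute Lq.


ρ = 14.46/27.78 = 0.5205
M/D/1: Lq = ρ²/(2(1−ρ)) = 0.2709/(2·0.4795) = 0.28253

Final: 0.28253


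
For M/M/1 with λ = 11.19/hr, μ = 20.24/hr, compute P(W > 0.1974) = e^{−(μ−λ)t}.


W ~ Exponential(μ−λ) for M/M/1.
μ − λ = 20.24 − 11.19 = 9.0500
P(W > t) = e^{−(μ−λ)t} = e^{−1.7865} = 0.167551

Final: 0.167551


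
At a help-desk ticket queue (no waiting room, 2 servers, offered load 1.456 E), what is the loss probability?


B(c,a) = (a^c/c!) / Σ_{k=0}^{c} a^k/k!
a^2/2! = 1.059968
Σ terms (k=0..2): 1.00000 + 1.45600 + 1.05997 = 3.515968
B = 1.059968/3.515968 = 0.301473

Final: 0.301473


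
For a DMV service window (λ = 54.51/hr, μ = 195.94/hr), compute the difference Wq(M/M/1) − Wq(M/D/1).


ρ = 54.51/195.94 = 0.2782
Wq(M/M/1) = ρ/(μ−λ) = 0.2782/141.43 = 0.001967 hr
Wq(M/D/1) = ρ/(2(μ−λ)) = 0.0009835 hr
Savings = 0.001967 − 0.0009835 = 0.0009835 hr

Final: 0.0009835 hr


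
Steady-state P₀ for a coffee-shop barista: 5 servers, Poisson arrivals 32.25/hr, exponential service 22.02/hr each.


a = λ/μ = 32.25/22.02 = 1.4646; ρ = a/c = 0.2929
Σ_{k=0}^{4} a^k/k! (terms k=0..4) = 1.00000 + 1.46458 + 1.07249 + 0.52358 + 0.19171 = 4.25236
Tail: a^5/(5!(1−ρ)) = 6.73848/(120·0.7071) = 0.07942
P₀ = 1/(4.25236 + 0.07942) = 1/4.33178 = 0.230852

Final: 0.230852


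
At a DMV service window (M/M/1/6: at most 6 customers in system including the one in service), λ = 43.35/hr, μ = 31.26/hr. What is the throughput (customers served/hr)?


ρ = 1.3868; P_K = (1−ρ)ρ^6/(1−ρ^7) = 0.310360
λ_eff = λ(1 − P_K) = 43.35·(1 − 0.310360) = 43.35·0.689640 = 29.8959 /hr

Final: 29.8959 /hr


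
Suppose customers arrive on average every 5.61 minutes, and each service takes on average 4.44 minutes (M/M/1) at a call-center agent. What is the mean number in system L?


λ = 60/5.61 = 10.6952 /hr
μ = 60/4.44 = 13.5135 /hr
ρ = λ/μ = 10.6952/13.5135 = 0.7914
L = ρ/(1−ρ) = 0.7914/0.2086 = 3.7949

Final: 3.7949


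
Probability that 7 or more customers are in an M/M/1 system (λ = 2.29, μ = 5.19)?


ρ = 2.29/5.19 = 0.4412
P(N ≥ n) = ρ^n = 0.4412^7 = 0.003256

Final: 0.003256


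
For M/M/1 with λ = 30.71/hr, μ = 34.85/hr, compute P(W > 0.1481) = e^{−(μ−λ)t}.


W ~ Exponential(μ−λ) for M/M/1.
μ − λ = 34.85 − 30.71 = 4.1400
P(W > t) = e^{−(μ−λ)t} = e^{−0.6131} = 0.541651

Final: 0.541651


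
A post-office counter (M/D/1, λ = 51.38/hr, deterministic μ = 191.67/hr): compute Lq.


ρ = 51.38/191.67 = 0.2681
M/D/1: Lq = ρ²/(2(1−ρ)) = 0.07186/(2·0.7319) = 0.04909

Final: 0.04909


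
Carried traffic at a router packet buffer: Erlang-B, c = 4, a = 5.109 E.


B(4,5.109) = 0.406857 (Erlang-B)
Carried load = a(1 − B) = 5.109·(1 − 0.406857) = 5.109·0.593143 = 3.0304 E

Final: 3.0304 Erlangs


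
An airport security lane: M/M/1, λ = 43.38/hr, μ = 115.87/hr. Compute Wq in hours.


ρ = 43.38/115.87 = 0.3744
Wq = ρ/(μ−λ) = 0.3744/(115.87 − 43.38) = 0.3744/72.49 = 0.005165 hr

Final: 0.005165 hr


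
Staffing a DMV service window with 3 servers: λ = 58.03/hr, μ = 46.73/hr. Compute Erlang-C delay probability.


a = λ/μ = 1.2418; ρ = a/3 = 0.4139
P₀ = 0.281099 (from M/M/c formula)
C(c,a) = [a^c/(c!(1−ρ))]·P₀ = [1.91501/(6·0.5861)]·0.281099
= 0.54460·0.281099 = 0.153086

Final: 0.153086


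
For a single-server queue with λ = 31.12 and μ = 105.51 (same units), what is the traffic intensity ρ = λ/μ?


ρ = λ/μ = 31.12/105.51 = 0.2949

Final: 0.2949


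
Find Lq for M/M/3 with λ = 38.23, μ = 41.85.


a = λ/μ = 0.9135; ρ = a/3 = 0.3045
P₀ = 0.397865
Lq = P₀·a^c·ρ / (c!·(1−ρ)²) = 0.397865·0.76230·0.3045/(6·0.48372)
= 0.03182

Final: 0.03182


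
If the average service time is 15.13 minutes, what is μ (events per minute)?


μ = 1/(service time) in consistent units.
1 minute = 1 min, so μ = 1/15.13 = 0.06609 per minute

Final: 0.06609 /min


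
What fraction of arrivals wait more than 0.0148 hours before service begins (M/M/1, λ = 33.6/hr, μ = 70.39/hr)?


ρ = 33.6/70.39 = 0.4773
P(Wq > t) = ρ·e^{−(μ−λ)t} = 0.4773·e^{−0.5445}
= 0.4773·0.580136 = 0.276923

Final: 0.276923


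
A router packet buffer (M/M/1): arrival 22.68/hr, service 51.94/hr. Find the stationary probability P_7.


ρ = 22.68/51.94 = 0.4367
P_n = (1−ρ)·ρ^n = (1 − 0.4367)·0.4367^7 = 0.5633·0.003027 = 0.001705

Final: 0.001705


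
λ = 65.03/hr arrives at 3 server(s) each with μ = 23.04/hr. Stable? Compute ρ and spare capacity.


Total capacity cμ = 3·23.04 = 69.12/hr
ρ = λ/(cμ) = 65.03/69.12 = 0.9408
Stable ⇔ ρ < 1: YES
Spare capacity = cμ − λ = 69.12 − 65.03 = 4.09/hr

Final: ρ = 0.9408; stable; margin = 4.09/hr


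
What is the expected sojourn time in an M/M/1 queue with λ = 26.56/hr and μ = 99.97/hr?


W = 1/(μ−λ) = 1/(99.97 − 26.56) = 1/73.41 = 0.01362 hr

Final: 0.01362 hr


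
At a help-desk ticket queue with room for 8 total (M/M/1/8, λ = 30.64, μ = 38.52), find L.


ρ = 30.64/38.52 = 0.7954
L = ρ[1 − (K+1)ρ^K + Kρ^(K+1)] / [(1−ρ)(1−ρ^(K+1))]
Numerator: 0.7954·(1 − 9·0.160258 + 8·0.127474) = 0.459338
Denominator: (0.2046)·(0.872526) = 0.178492
L = 0.459338/0.178492 = 2.5734

Final: 2.5734


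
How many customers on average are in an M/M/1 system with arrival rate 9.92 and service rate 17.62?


ρ = λ/μ = 9.92/17.62 = 0.5630
L = ρ/(1−ρ) = 0.5630/(1 − 0.5630) = 0.5630/0.4370 = 1.2883

Final: 1.2883


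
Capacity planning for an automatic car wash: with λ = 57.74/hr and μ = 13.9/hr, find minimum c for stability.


Stability requires cμ > λ ⇔ c > λ/μ.
λ/μ = 57.74/13.9 = 4.1540
Minimum integer c = ⌊4.1540⌋ + 1 = 5
Check: 5·13.9 = 69.50 > 57.74, while 4·13.9 = 55.60 ≤ 57.74

Final: 5 servers


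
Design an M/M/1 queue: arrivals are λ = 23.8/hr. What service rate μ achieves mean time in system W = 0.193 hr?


W = 1/(μ−λ) ⇒ μ − λ = 1/W = 1/0.193 = 5.1813
μ = λ + 1/W = 23.8 + 5.1813 = 28.9813 per hr

Final: 28.9813 /hr


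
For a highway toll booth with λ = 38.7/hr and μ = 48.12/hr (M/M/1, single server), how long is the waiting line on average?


ρ = 38.7/48.12 = 0.8042
Lq = ρ²/(1−ρ) = 0.6468/0.1958 = 3.3040

Final: 3.3040


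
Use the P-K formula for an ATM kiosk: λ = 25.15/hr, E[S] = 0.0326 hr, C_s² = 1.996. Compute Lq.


ρ = λ·E[S] = 25.15·0.0326 = 0.8199
Lq = ρ²(1+C_s²)/(2(1−ρ)) = 0.6722·(1+1.996)/(2·0.1801)
= 0.6722·2.9960/0.3602 = 5.59094

Final: 5.59094


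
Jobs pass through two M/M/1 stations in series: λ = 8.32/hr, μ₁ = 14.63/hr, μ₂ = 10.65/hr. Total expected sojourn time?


Each node sees arrival rate λ = 8.32/hr (tandem ⇒ throughput preserved).
W₁ = 1/(μ₁−λ) = 1/(14.63−8.32) = 0.15848 hr
W₂ = 1/(μ₂−λ) = 1/(10.65−8.32) = 0.42918 hr
W_total = W₁ + W₂ = 0.15848 + 0.42918 = 0.58766 hr

Final: 0.58766 hr


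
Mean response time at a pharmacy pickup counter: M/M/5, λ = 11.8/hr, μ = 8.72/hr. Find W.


a = 1.3532; ρ = 0.2706; P₀ = 0.258174
Lq = P₀·a^c·ρ/(c!(1−ρ)²) = 0.004967
Wq = Lq/λ = 0.004967/11.8 = 0.0004209 hr
W = Wq + 1/μ = 0.0004209 + 0.11468 = 0.11510 hr

Final: 0.11510 hr


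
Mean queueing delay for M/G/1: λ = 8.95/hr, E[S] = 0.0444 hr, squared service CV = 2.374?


ρ = λ·E[S] = 8.95·0.0444 = 0.3974
E[S²] = E[S]²(1+C_s²) = 0.0444²·(1+2.374) = 0.006651
Wq = λ·E[S²]/(2(1−ρ)) = 8.95·0.006651/(2·0.6026) = 0.04939 hr

Final: 0.04939 hr


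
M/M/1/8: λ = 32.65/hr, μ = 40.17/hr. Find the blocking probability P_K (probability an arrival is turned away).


ρ = λ/μ = 32.65/40.17 = 0.8128
P_K = (1−ρ)ρ^K/(1−ρ^(K+1)) = (0.1872·0.190481)/(1 − 0.154822)
= 0.035659/0.845178 = 0.042191

Final: 0.042191


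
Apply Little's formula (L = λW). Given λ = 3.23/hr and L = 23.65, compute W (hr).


W = L/λ = 23.65/3.23 = 7.3220 hr

Final: 7.3220 hr


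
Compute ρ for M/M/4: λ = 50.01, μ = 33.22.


ρ = λ/(cμ) = 50.01/(4·33.22) = 50.01/132.88 = 0.3764

Final: 0.3764


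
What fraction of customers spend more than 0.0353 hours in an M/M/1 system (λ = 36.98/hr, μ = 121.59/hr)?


W ~ Exponential(μ−λ) for M/M/1.
μ − λ = 121.59 − 36.98 = 84.6100
P(W > t) = e^{−(μ−λ)t} = e^{−2.9867} = 0.050452

Final: 0.050452


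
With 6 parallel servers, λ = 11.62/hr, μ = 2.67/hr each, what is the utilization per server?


ρ = λ/(cμ) = 11.62/(6·2.67) = 11.62/16.02 = 0.7253

Final: 0.7253


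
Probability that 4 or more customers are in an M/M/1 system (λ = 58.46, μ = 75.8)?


ρ = 58.46/75.8 = 0.7712
P(N ≥ n) = ρ^n = 0.7712^4 = 0.353800

Final: 0.353800


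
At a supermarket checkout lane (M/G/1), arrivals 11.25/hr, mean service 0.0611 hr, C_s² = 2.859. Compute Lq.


ρ = λ·E[S] = 11.25·0.0611 = 0.6874
Lq = ρ²(1+C_s²)/(2(1−ρ)) = 0.4725·(1+2.859)/(2·0.3126)
= 0.4725·3.8590/0.6252 = 2.91614

Final: 2.91614


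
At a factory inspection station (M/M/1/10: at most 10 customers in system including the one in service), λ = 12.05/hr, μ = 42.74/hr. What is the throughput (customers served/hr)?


ρ = 0.2819; P_K = (1−ρ)ρ^10/(1−ρ^11) = 0.000002279
λ_eff = λ(1 − P_K) = 12.05·(1 − 0.000002279) = 12.05·0.999998 = 12.0500 /hr

Final: 12.0500 /hr


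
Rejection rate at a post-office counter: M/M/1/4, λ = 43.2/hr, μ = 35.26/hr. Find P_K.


ρ = λ/μ = 43.2/35.26 = 1.2252
P_K = (1−ρ)ρ^K/(1−ρ^(K+1)) = (-0.2252·2.253231)/(1 − 2.760624)
= -0.507392/-1.760624 = 0.288189

Final: 0.288189


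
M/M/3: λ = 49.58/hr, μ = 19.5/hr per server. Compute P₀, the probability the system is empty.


a = λ/μ = 49.58/19.5 = 2.5426; ρ = a/c = 0.8475
Σ_{k=0}^{2} a^k/k! (terms k=0..2) = 1.00000 + 2.54256 + 3.23232 = 6.77488
Tail: a^3/(3!(1−ρ)) = 16.43674/(6·0.1525) = 17.96617
P₀ = 1/(6.77488 + 17.96617) = 1/24.74105 = 0.040419

Final: 0.040419


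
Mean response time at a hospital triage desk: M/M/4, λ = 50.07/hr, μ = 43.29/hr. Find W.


a = 1.1566; ρ = 0.2892; P₀ = 0.313649
Lq = P₀·a^c·ρ/(c!(1−ρ)²) = 0.01338
Wq = Lq/λ = 0.01338/50.07 = 0.0002673 hr
W = Wq + 1/μ = 0.0002673 + 0.02310 = 0.02337 hr

Final: 0.02337 hr


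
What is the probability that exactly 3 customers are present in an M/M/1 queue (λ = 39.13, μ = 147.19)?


ρ = 39.13/147.19 = 0.2658
P_n = (1−ρ)·ρ^n = (1 − 0.2658)·0.2658^3 = 0.7342·0.018789 = 0.013794

Final: 0.013794


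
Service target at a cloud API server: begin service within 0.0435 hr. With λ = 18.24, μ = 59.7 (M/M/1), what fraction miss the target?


ρ = 18.24/59.7 = 0.3055
P(Wq > t) = ρ·e^{−(μ−λ)t} = 0.3055·e^{−1.8035}
= 0.3055·0.164720 = 0.050326

Final: 0.050326


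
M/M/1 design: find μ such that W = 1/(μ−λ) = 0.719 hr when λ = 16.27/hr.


W = 1/(μ−λ) ⇒ μ − λ = 1/W = 1/0.719 = 1.3908
μ = λ + 1/W = 16.27 + 1.3908 = 17.6608 per hr

Final: 17.6608 /hr


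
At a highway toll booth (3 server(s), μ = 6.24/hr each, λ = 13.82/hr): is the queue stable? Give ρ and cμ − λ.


Total capacity cμ = 3·6.24 = 18.72/hr
ρ = λ/(cμ) = 13.82/18.72 = 0.7382
Stable ⇔ ρ < 1: YES
Spare capacity = cμ − λ = 18.72 − 13.82 = 4.90/hr

Final: ρ = 0.7382; stable; margin = 4.90/hr


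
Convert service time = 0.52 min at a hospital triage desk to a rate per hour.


μ = 1/(service time) in consistent units.
1 hour = 60 min, so μ = 60/0.52 = 115.3846 per hour

Final: 115.3846 /hr


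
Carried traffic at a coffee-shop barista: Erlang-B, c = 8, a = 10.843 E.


B(8,10.843) = 0.376087 (Erlang-B)
Carried load = a(1 − B) = 10.843·(1 − 0.376087) = 10.843·0.623913 = 6.7651 E

Final: 6.7651 Erlangs


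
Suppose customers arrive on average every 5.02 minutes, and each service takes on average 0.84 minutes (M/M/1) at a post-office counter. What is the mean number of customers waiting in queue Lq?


λ = 60/5.02 = 11.9522 /hr
μ = 60/0.84 = 71.4286 /hr
ρ = λ/μ = 11.9522/71.4286 = 0.1673
Lq = ρ²/(1−ρ) = 0.02800/0.8327 = 0.03363

Final: 0.03363


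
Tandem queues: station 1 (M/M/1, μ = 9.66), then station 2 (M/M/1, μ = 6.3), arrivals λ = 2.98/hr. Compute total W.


Each node sees arrival rate λ = 2.98/hr (tandem ⇒ throughput preserved).
W₁ = 1/(μ₁−λ) = 1/(9.66−2.98) = 0.14970 hr
W₂ = 1/(μ₂−λ) = 1/(6.3−2.98) = 0.30120 hr
W_total = W₁ + W₂ = 0.14970 + 0.30120 = 0.45091 hr

Final: 0.45091 hr


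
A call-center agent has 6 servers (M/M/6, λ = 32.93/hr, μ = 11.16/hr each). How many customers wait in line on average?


a = λ/μ = 2.9507; ρ = a/6 = 0.4918
P₀ = 0.051513
Lq = P₀·a^c·ρ / (c!·(1−ρ)²) = 0.051513·660.03234·0.4918/(720·0.25828)
= 0.08992

Final: 0.08992


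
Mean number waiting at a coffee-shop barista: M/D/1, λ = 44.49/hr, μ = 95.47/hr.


ρ = 44.49/95.47 = 0.4660
M/D/1: Lq = ρ²/(2(1−ρ)) = 0.2172/(2·0.5340) = 0.20334

Final: 0.20334


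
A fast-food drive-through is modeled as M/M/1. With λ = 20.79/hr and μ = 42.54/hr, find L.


ρ = λ/μ = 20.79/42.54 = 0.4887
L = ρ/(1−ρ) = 0.4887/(1 − 0.4887) = 0.4887/0.5113 = 0.9559

Final: 0.9559


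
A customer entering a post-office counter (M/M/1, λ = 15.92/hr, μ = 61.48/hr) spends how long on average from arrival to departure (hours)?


W = 1/(μ−λ) = 1/(61.48 − 15.92) = 1/45.56 = 0.02195 hr

Final: 0.02195 hr


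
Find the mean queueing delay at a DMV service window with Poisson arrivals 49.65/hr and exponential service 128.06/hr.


ρ = 49.65/128.06 = 0.3877
Wq = ρ/(μ−λ) = 0.3877/(128.06 − 49.65) = 0.3877/78.41 = 0.004945 hr

Final: 0.004945 hr


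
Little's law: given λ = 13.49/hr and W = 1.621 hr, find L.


L = λW = 13.49·1.621 = 21.8673

Final: 21.8673


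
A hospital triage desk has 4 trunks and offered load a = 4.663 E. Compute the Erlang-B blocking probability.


B(c,a) = (a^c/c!) / Σ_{k=0}^{c} a^k/k!
a^4/4! = 19.699283
Σ terms (k=0..4): 1.00000 + 4.66300 + 10.87178 + 16.89838 + 19.69928 = 53.132445
B = 19.699283/53.132445 = 0.370758

Final: 0.370758


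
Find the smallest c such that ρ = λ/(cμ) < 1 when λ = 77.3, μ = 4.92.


Stability requires cμ > λ ⇔ c > λ/μ.
λ/μ = 77.3/4.92 = 15.7114
Minimum integer c = ⌊15.7114⌋ + 1 = 16
Check: 16·4.92 = 78.72 > 77.3, while 15·4.92 = 73.80 ≤ 77.3

Final: 16 servers


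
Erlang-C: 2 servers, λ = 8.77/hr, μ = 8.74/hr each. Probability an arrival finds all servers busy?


a = λ/μ = 1.0034; ρ = a/2 = 0.5017
P₀ = 0.331810 (from M/M/c formula)
C(c,a) = [a^c/(c!(1−ρ))]·P₀ = [1.00688/(2·0.4983)]·0.331810
= 1.01034·0.331810 = 0.335242

Final: 0.335242


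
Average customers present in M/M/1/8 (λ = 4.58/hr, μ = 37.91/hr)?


ρ = 4.58/37.91 = 0.1208
L = ρ[1 − (K+1)ρ^K + Kρ^(K+1)] / [(1−ρ)(1−ρ^(K+1))]
Numerator: 0.1208·(1 − 9·0.00000004538 + 8·0.000000005483) = 0.120812
Denominator: (0.8792)·(1.000000) = 0.879188
L = 0.120812/0.879188 = 0.1374

Final: 0.1374


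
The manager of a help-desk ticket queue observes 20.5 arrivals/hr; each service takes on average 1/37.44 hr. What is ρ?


ρ = λ/μ = 20.5/37.44 = 0.5475

Final: 0.5475


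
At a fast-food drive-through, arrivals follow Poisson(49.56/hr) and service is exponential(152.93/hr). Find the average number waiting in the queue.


ρ = 49.56/152.93 = 0.3241
Lq = ρ²/(1−ρ) = 0.1050/0.6759 = 0.1554

Final: 0.1554


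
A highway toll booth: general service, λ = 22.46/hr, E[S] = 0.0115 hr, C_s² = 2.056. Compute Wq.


ρ = λ·E[S] = 22.46·0.0115 = 0.2583
E[S²] = E[S]²(1+C_s²) = 0.0115²·(1+2.056) = 0.0004042
Wq = λ·E[S²]/(2(1−ρ)) = 22.46·0.0004042/(2·0.7417) = 0.006119 hr

Final: 0.006119 hr


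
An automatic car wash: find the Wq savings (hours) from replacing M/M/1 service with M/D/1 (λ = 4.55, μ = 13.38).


ρ = 4.55/13.38 = 0.3401
Wq(M/M/1) = ρ/(μ−λ) = 0.3401/8.83 = 0.03851 hr
Wq(M/D/1) = ρ/(2(μ−λ)) = 0.01926 hr
Savings = 0.03851 − 0.01926 = 0.01926 hr

Final: 0.01926 hr


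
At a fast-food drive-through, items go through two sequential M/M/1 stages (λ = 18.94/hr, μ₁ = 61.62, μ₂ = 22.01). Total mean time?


Each node sees arrival rate λ = 18.94/hr (tandem ⇒ throughput preserved).
W₁ = 1/(μ₁−λ) = 1/(61.62−18.94) = 0.02343 hr
W₂ = 1/(μ₂−λ) = 1/(22.01−18.94) = 0.32573 hr
W_total = W₁ + W₂ = 0.02343 + 0.32573 = 0.34916 hr

Final: 0.34916 hr


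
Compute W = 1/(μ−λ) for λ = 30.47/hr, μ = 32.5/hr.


W = 1/(μ−λ) = 1/(32.5 − 30.47) = 1/2.03 = 0.4926 hr

Final: 0.4926 hr


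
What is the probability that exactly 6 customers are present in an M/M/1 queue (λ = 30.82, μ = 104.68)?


ρ = 30.82/104.68 = 0.2944
P_n = (1−ρ)·ρ^n = (1 − 0.2944)·0.2944^6 = 0.7056·0.0006513 = 0.0004596

Final: 0.0004596
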